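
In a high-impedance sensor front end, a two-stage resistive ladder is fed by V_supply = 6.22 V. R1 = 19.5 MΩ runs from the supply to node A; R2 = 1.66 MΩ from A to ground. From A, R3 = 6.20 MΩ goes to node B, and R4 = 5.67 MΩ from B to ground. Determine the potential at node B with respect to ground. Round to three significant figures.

Node A sees R2 in parallel with the series input of stage 2, R3 + R4 = 11.87 MΩ.
Effective lower resistance at A: R2 ‖ 11.87 = 1.456 MΩ.
First divider: V_A = V_supply · 1.456/(19.5 + 1.456) = 0.4323 V.
Then the unloaded second divider: V_B = V_A × R4/(R3+R4) = 0.4323 × 0.4777 = 0.2065 V.

V_B ≈ 0.206 V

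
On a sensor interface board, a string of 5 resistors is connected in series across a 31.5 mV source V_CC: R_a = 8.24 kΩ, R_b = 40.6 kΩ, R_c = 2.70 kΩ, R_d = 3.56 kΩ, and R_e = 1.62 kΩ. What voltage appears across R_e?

V ≈ 0.900 mV

ΣR = 8.24 + 40.6 + 2.70 + 3.56 + 1.62 = 56.72 kΩ.
By the voltage-divider rule, V = 31.5 × 1.620/56.72 = 0.8997 mV.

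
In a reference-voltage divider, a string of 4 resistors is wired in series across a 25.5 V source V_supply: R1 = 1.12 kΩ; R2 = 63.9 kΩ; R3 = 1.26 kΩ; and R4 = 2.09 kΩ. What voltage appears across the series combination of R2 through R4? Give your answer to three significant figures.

ΣR = 1.12 + 63.9 + 1.26 + 2.09 = 68.37 kΩ.
R_{R2..R4} = 63.9 + 1.26 + 2.09 = 67.25 kΩ.
Voltage divider: V = V_supply · (67.25 / 68.37) = 25.5 × 0.9836 = 25.08 V.

V ≈ 25.1 V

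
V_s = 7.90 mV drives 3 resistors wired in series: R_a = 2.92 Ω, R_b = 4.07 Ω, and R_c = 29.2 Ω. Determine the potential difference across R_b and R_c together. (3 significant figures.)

ΣR = 2.92 + 4.07 + 29.2 = 36.19 Ω.
R_{R_b..R_c} = 4.07 + 29.2 = 33.27 Ω.
V = V_s · R/ΣR = 7.90 × 0.9193 = 7.263 mV.

V ≈ 7.26 mV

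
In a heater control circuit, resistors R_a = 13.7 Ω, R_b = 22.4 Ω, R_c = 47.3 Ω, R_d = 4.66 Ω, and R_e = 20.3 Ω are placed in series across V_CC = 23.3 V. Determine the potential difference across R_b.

ΣR = 13.7 + 22.4 + 47.3 + 4.66 + 20.3 = 108.4 Ω.
By the voltage-divider rule, V = 23.3 × 22.40/108.4 = 4.817 V.

V ≈ 4.82 V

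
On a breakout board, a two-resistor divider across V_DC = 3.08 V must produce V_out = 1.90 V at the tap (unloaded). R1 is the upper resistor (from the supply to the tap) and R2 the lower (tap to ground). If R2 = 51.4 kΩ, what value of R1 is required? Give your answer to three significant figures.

R1 ≈ 31.9 kΩ

V_out/V_DC = R2/(R1+R2) = 0.6169.
R1 = R2·(1/k − 1) = 51.4 × 0.6211 = 31.92 kΩ.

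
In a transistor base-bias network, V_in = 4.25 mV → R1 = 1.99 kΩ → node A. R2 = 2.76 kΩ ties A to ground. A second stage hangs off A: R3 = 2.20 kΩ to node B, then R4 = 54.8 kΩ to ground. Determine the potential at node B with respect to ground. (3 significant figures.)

Node A sees R2 in parallel with the series input of stage 2, R3 + R4 = 57.00 kΩ.
Effective lower resistance at A: R2 ‖ 57.00 = 2.633 kΩ.
V_A = 4.25 × 2.633/(1.99 + 2.633) = 2.420 mV.
Stage 2 is unloaded, so V_B = V_A · R4/(R3+R4) = 2.420 × 54.8/57.00 = 2.327 mV.

V_B ≈ 2.33 mV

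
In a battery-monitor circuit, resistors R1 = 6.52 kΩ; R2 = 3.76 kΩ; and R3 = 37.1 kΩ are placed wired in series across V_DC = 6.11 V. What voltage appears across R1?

V ≈ 0.841 V

ΣR = 6.52 + 3.76 + 37.1 = 47.38 kΩ.
By the voltage-divider rule, V = 6.11 × 6.520/47.38 = 0.8408 V.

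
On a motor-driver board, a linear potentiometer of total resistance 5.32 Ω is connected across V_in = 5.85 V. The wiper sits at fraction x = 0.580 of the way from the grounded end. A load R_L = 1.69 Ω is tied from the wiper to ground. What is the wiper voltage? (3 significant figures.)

V_out ≈ 1.92 V

Split the track: R_lower = x·R_p = 3.086 Ω, R_upper = (1−x)·R_p = 2.234 Ω.
R_L loads the lower segment: effective lower R = 1.092 Ω.
Then V_out = V_in · 1.092/(2.234 + 1.092) = 1.920 V.
(Unloaded: V_out = x·V_in = 3.39 V.)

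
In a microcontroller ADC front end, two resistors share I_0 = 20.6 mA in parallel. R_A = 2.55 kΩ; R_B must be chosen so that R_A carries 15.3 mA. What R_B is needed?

Two-branch current divider: I_A = I_0 · R_B/(R_A + R_B).
15.3/20.6 = R_B/(R_A + R_B) → R_B = R_A · (0.7427)/(1 − 0.7427) = 2.55 × 2.887 = 7.361 kΩ.

R_B ≈ 7.36 kΩ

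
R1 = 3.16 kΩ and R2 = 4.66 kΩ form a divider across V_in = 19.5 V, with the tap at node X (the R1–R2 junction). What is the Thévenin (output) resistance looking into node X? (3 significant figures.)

R_th ≈ 1.88 kΩ

Zeroing V_in shorts the top of R1 to ground, so R_th = R1 ‖ R2 = 1.883 kΩ.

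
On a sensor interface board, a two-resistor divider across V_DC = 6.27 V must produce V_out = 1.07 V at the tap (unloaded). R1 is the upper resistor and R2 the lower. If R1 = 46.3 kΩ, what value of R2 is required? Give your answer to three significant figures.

V_out/V_DC = R2/(R1+R2) = 0.1707.
So R2 = R1 · V_out/(V_DC − V_out) = 46.3 × 1.07/(6.27 − 1.07) = 46.3 × 0.2058 = 9.527 kΩ.

R2 ≈ 9.53 kΩ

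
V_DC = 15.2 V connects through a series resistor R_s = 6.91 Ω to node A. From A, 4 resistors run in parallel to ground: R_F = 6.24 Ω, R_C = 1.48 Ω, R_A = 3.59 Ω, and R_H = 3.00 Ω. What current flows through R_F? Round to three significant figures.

Equivalent of the parallel group: R_p = 0.6907 Ω.
Node voltage V_A = V_DC · R_p/(R_s + R_p) = 15.2 × 0.09087 = 1.381 V.
I(R_F) = V_A / R_F = 1.381/6.24 = 0.2214 A.

I ≈ 0.221 A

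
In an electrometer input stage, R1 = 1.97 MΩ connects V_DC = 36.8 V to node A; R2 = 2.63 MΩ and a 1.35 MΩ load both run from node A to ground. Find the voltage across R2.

V_out ≈ 11.5 V

First combine the lower leg with the load: R2 ‖ R_L = 0.8921 MΩ.
Then V_out = V_DC · R2'/(R1 + R2') = 36.8 × 0.8921/2.862 = 11.47 V.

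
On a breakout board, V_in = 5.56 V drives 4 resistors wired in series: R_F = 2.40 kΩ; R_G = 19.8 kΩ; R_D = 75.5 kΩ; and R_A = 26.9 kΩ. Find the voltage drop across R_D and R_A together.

ΣR = 2.40 + 19.8 + 75.5 + 26.9 = 124.6 kΩ.
R_{R_D..R_A} = 75.5 + 26.9 = 102.4 kΩ.
Voltage divider: V = V_in · (102.4 / 124.6) = 5.56 × 0.8218 = 4.569 V.

V ≈ 4.57 V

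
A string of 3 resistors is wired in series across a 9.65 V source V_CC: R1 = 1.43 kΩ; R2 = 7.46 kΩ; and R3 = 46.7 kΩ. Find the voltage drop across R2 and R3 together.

ΣR = 1.43 + 7.46 + 46.7 = 55.59 kΩ.
R_{R2..R3} = 7.46 + 46.7 = 54.16 kΩ.
V = V_CC · R/ΣR = 9.65 × 0.9743 = 9.402 V.

V ≈ 9.40 V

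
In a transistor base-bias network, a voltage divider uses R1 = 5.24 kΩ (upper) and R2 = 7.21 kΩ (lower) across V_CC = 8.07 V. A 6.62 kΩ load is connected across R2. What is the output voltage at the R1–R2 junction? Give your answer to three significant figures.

V_out ≈ 3.20 V

R2 ‖ R_L = (7.21 × 6.62)/(7.21 + 6.62) = 3.451 kΩ.
Then V_out = V_CC · R2'/(R1 + R2') = 8.07 × 3.451/8.691 = 3.205 V.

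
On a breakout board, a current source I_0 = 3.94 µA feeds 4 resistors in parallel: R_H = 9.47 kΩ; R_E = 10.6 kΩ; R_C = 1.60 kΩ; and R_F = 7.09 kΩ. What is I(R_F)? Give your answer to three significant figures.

I ≈ 0.575 µA

Total conductance ΣG = 1/9.47 + 1/10.6 + 1/1.60 + 1/7.09 = 0.9660 (units of 1/kΩ).
By the current-divider rule, I = I_0 · G_k/ΣG = 3.94 × 0.1460 = 0.5753 µA.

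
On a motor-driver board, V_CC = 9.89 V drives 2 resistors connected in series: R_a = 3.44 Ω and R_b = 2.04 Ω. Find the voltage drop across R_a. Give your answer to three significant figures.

Series total: ΣR = 3.44 + 2.04 = 5.480 Ω.
By the voltage-divider rule, V = 9.89 × 3.440/5.480 = 6.208 V.

V ≈ 6.21 V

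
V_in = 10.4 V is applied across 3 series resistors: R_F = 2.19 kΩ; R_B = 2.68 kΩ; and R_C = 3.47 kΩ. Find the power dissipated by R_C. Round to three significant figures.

ΣR = 8.340 kΩ → I = 10.4/8.340 = 1.247 mA.
V(R_C) = I·R = 4.327 V; P = V·I = 4.327 × 1.247 = 5.396 mW.

P ≈ 5.40 mW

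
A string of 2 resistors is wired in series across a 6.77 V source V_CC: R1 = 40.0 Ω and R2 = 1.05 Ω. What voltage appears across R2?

V ≈ 0.173 V

ΣR = 40.0 + 1.05 = 41.05 Ω.
By the voltage-divider rule, V = 6.77 × 1.050/41.05 = 0.1732 V.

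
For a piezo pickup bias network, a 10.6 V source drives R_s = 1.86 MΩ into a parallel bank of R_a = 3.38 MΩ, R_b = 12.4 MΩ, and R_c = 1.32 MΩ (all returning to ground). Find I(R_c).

Equivalent of the parallel group: R_p = 0.8818 MΩ.
V_A = 10.6 × 0.8818/2.742 = 3.409 V.
Branch current I = V_A/R_c = 3.409/1.32 = 2.583 µA.

I ≈ 2.58 µA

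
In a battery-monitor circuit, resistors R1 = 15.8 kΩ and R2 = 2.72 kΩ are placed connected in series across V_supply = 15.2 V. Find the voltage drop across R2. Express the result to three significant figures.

ΣR = 15.8 + 2.72 = 18.52 kΩ.
Voltage divider: V = V_supply · (2.720 / 18.52) = 15.2 × 0.1469 = 2.232 V.

V ≈ 2.23 V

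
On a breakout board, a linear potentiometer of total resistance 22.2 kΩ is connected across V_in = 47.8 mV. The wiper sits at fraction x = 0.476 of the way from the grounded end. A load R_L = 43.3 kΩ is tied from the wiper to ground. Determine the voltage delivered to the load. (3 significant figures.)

V_out ≈ 20.2 mV

Split the track: R_lower = x·R_p = 10.57 kΩ, R_upper = (1−x)·R_p = 11.63 kΩ.
Lower segment in parallel with the load: 10.57 ‖ 43.3 = 8.494 kΩ.
Then V_out = V_in · 8.494/(11.63 + 8.494) = 20.17 mV.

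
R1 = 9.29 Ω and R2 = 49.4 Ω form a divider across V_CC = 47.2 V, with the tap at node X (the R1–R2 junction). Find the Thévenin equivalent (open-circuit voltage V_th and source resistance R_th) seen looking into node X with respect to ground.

Open-circuit (no load on X): V_th = V_CC · R2/(R1 + R2) = 47.2 × 49.4/(9.290 + 49.4) = 39.73 V.
Zeroing V_CC shorts the top of R1 to ground, so R_th = R1 ‖ R2 = 7.819 Ω.

V_th ≈ 39.7 V, R_th ≈ 7.82 Ω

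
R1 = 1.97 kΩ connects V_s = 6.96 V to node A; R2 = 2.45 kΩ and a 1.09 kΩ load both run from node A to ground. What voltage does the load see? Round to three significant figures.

First combine the lower leg with the load: R2 ‖ R_L = 0.7544 kΩ.
Voltage divider with the loaded lower leg: V_out = 6.96 × 0.7544/(1.97 + 0.7544) = 6.96 × 0.2769 = 1.927 V.
(Unloaded it would be 3.86 V; the load pulls it down.)

V_out ≈ 1.93 V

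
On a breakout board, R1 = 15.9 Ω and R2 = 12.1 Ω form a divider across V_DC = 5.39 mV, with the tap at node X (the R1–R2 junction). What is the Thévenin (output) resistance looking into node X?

R_th ≈ 6.87 Ω

Zeroing V_DC shorts the top of R1 to ground, so R_th = R1 ‖ R2 = 6.871 Ω.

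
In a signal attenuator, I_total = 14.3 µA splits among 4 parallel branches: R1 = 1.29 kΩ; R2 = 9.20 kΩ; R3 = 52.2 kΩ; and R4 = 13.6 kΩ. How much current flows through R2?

Total conductance ΣG = 1/1.29 + 1/9.20 + 1/52.2 + 1/13.6 = 0.9766 (units of 1/kΩ).
By the current-divider rule, I = I_total · G_k/ΣG = 14.3 × 0.1113 = 1.592 µA.

I ≈ 1.59 µA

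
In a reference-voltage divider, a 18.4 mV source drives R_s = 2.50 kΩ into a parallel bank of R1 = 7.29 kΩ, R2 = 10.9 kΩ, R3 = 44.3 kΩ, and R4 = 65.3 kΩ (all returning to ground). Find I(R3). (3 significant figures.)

Parallel bank: R_p = 1/(1/7.29 + 1/10.9 + 1/44.3 + 1/65.3) = 3.748 kΩ.
V_A = 18.4 × 3.748/6.248 = 11.04 mV.
I(R3) = V_A / R3 = 11.04/44.3 = 0.2492 µA.

I ≈ 0.249 µA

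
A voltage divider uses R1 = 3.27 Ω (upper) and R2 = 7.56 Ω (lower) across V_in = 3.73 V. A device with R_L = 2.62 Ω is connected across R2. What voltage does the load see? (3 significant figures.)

V_out ≈ 1.39 V

R2 ‖ R_L = (7.56 × 2.62)/(7.56 + 2.62) = 1.946 Ω.
Then V_out = V_in · R2'/(R1 + R2') = 3.73 × 1.946/5.216 = 1.391 V.
(Unloaded it would be 2.60 V; the load pulls it down.)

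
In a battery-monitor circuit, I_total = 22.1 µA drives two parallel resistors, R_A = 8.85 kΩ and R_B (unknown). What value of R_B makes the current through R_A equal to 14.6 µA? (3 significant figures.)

R_B ≈ 17.2 kΩ

Two-branch current divider: I_A = I_total · R_B/(R_A + R_B).
14.6/22.1 = R_B/(R_A + R_B) → R_B = R_A · (0.6606)/(1 − 0.6606) = 8.85 × 1.947 = 17.23 kΩ.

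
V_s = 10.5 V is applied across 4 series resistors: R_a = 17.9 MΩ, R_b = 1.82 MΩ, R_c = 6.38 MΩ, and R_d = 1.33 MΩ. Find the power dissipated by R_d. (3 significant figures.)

ΣR = 27.43 MΩ → I = 10.5/27.43 = 0.3828 µA.
P(R_d) = I²·R_d = (0.3828)² × 1.33 = 0.1949 µW.

P ≈ 0.195 µW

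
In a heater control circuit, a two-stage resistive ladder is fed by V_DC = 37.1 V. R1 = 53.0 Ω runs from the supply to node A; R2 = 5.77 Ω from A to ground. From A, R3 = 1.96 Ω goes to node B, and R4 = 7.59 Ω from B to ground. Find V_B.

V_B ≈ 1.87 V

Looking into the second stage from A: R3 + R4 = 9.550 Ω appears in parallel with R2.
Effective lower resistance at A: R2 ‖ 9.550 = 3.597 Ω.
V_A = 37.1 × 3.597/(53.0 + 3.597) = 2.358 V.
Then the unloaded second divider: V_B = V_A × R4/(R3+R4) = 2.358 × 0.7948 = 1.874 V.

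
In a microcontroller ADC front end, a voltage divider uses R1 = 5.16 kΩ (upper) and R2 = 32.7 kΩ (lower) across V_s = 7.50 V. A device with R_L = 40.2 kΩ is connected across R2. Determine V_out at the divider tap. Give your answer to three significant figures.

V_out ≈ 5.83 V

R2 ‖ R_L = (32.7 × 40.2)/(32.7 + 40.2) = 18.03 kΩ.
Then V_out = V_s · R2'/(R1 + R2') = 7.50 × 18.03/23.19 = 5.831 V.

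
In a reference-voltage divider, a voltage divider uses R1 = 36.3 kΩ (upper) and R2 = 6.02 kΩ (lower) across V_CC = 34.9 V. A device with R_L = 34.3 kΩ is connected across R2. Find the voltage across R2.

The load sits in parallel with R2, giving an effective lower resistance R2' = R2·R_L/(R2+R_L) = 5.121 kΩ.
Then V_out = V_CC · R2'/(R1 + R2') = 34.9 × 5.121/41.42 = 4.315 V.
(Unloaded it would be 4.96 V; the load pulls it down.)

V_out ≈ 4.31 V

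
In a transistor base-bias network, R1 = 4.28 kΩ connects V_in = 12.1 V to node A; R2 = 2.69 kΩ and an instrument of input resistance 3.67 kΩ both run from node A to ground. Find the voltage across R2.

V_out ≈ 3.22 V

R2 ‖ R_L = (2.69 × 3.67)/(2.69 + 3.67) = 1.552 kΩ.
Voltage divider with the loaded lower leg: V_out = 12.1 × 1.552/(4.28 + 1.552) = 12.1 × 0.2661 = 3.220 V.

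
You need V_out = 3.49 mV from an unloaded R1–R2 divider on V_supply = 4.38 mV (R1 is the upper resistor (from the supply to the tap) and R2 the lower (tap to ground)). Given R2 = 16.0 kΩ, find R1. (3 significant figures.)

Required fraction k = V_out/V_supply = 0.7968.
Rearranging, R1 = R2·(1−k)/k = 16.0 × 0.2550 = 4.080 kΩ.

R1 ≈ 4.08 kΩ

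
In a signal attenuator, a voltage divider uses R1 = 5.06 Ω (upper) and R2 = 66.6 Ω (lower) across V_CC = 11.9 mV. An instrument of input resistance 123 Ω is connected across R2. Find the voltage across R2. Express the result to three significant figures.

The load sits in parallel with R2, giving an effective lower resistance R2' = R2·R_L/(R2+R_L) = 43.21 Ω.
Then V_out = V_CC · R2'/(R1 + R2') = 11.9 × 43.21/48.27 = 10.65 mV.
(Unloaded it would be 11.1 mV; the load pulls it down.)

V_out ≈ 10.7 mV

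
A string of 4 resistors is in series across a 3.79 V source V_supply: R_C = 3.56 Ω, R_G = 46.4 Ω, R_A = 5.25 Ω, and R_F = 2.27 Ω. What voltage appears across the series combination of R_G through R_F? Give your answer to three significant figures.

ΣR = 3.56 + 46.4 + 5.25 + 2.27 = 57.48 Ω.
R_{R_G..R_F} = 46.4 + 5.25 + 2.27 = 53.92 Ω.
V = V_supply · R/ΣR = 3.79 × 0.9381 = 3.555 V.

V ≈ 3.56 V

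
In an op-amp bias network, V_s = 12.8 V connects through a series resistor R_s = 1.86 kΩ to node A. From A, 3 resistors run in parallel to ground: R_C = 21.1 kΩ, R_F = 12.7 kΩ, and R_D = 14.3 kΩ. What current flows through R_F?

Equivalent of the parallel group: R_p = 5.100 kΩ.
Node voltage V_A = V_s · R_p/(R_s + R_p) = 12.8 × 0.7328 = 9.380 V.
Branch current I = V_A/R_F = 9.380/12.7 = 0.7385 mA.

I ≈ 0.739 mA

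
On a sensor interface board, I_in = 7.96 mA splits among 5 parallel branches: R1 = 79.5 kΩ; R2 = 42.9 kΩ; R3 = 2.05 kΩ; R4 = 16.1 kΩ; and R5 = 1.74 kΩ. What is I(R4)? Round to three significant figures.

I ≈ 0.426 mA

Conductances: ΣG = 1/79.5 + 1/42.9 + 1/2.05 + 1/16.1 + 1/1.74 = 1.161 (1/kΩ).
Current divider: I(R4) = I_in · G_k/ΣG = 7.96 × (0.06211/1.161) = 7.96 × 0.05352 = 0.4260 mA.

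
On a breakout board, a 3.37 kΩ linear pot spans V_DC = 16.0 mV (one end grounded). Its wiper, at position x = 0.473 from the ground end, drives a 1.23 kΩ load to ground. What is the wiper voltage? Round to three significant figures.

V_out ≈ 4.50 mV

Lower segment x·R_p = 1.594 kΩ; upper segment (1−x)·R_p = 1.776 kΩ.
R_L loads the lower segment: effective lower R = 0.6943 kΩ.
V_out = 16.0 × 0.6943/(1.776 + 0.6943) = 4.497 mV.
(Unloaded: V_out = x·V_DC = 7.57 mV.)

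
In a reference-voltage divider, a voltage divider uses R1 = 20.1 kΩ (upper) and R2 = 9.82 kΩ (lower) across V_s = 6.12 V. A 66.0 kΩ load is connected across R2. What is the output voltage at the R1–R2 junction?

R2 ‖ R_L = (9.82 × 66.0)/(9.82 + 66.0) = 8.548 kΩ.
Voltage divider with the loaded lower leg: V_out = 6.12 × 8.548/(20.1 + 8.548) = 6.12 × 0.2984 = 1.826 V.

V_out ≈ 1.83 V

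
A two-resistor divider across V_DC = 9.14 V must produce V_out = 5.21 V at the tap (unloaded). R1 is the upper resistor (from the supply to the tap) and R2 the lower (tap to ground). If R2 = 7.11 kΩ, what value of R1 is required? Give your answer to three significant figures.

R1 ≈ 5.36 kΩ

Required fraction k = V_out/V_DC = 0.5700.
So R1 = R2 · (V_DC/V_out − 1) = 7.11 × (9.14/5.21 − 1) = 7.11 × 0.7543 = 5.363 kΩ.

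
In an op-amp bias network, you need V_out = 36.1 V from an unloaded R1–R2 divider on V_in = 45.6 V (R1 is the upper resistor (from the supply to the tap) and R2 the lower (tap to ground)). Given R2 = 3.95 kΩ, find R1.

R1 ≈ 1.04 kΩ

Required fraction k = V_out/V_in = 0.7917.
R1 = R2·(1/k − 1) = 3.95 × 0.2632 = 1.039 kΩ.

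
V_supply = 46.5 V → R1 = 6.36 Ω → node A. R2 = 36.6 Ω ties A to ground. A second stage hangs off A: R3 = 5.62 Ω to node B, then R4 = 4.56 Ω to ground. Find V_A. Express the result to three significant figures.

V_A ≈ 25.9 V

Looking into the second stage from A: R3 + R4 = 10.18 Ω appears in parallel with R2.
Effective lower resistance at A: R2 ‖ 10.18 = 7.965 Ω.
So V_A = 46.5 × 0.5560 = 25.85 V.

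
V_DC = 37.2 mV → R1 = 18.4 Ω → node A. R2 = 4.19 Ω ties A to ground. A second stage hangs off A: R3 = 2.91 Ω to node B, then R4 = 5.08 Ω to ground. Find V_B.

V_B ≈ 3.07 mV

Node A sees R2 in parallel with the series input of stage 2, R3 + R4 = 7.990 Ω.
R2 ‖ (R3+R4) = 2.749 Ω.
So V_A = 37.2 × 0.1300 = 4.835 mV.
Stage 2 is unloaded, so V_B = V_A · R4/(R3+R4) = 4.835 × 5.08/7.990 = 3.074 mV.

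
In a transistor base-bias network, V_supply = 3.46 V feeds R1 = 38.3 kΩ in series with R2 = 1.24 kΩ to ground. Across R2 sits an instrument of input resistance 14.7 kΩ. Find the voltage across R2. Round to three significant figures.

V_out ≈ 0.100 V

First combine the lower leg with the load: R2 ‖ R_L = 1.144 kΩ.
Then V_out = V_supply · R2'/(R1 + R2') = 3.46 × 1.144/39.44 = 0.1003 V.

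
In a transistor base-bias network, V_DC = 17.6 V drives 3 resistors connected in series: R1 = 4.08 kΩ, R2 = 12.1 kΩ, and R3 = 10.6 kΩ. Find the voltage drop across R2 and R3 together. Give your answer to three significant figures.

Total series resistance ΣR = 4.08 + 12.1 + 10.6 = 26.78 kΩ.
R_{R2..R3} = 12.1 + 10.6 = 22.70 kΩ.
Voltage divider: V = V_DC · (22.70 / 26.78) = 17.6 × 0.8476 = 14.92 V.

V ≈ 14.9 V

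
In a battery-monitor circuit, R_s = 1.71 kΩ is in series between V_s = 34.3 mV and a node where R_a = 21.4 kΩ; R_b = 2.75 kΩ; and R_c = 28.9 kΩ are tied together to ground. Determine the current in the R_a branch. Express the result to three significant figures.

I ≈ 0.910 µA

Equivalent of the parallel group: R_p = 2.247 kΩ.
Node voltage V_A = V_s · R_p/(R_s + R_p) = 34.3 × 0.5679 = 19.48 mV.
I(R_a) = V_A / R_a = 19.48/21.4 = 0.9102 µA.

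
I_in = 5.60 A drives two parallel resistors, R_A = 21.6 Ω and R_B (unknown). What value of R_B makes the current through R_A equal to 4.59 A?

The fraction through R_A equals R_B/(R_A+R_B).
With f = 0.8196, R_B = R_A · f/(1−f) = 21.6 × 4.545 = 98.16 Ω.

R_B ≈ 98.2 Ω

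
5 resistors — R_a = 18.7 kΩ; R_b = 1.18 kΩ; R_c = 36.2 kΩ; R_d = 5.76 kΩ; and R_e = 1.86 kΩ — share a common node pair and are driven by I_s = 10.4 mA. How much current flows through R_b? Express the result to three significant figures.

I ≈ 5.37 mA

ΣG = 1/18.7 + 1/1.18 + 1/36.2 + 1/5.76 + 1/1.86 = 1.640.
By the current-divider rule, I = I_s · G_k/ΣG = 10.4 × 0.5168 = 5.375 mA.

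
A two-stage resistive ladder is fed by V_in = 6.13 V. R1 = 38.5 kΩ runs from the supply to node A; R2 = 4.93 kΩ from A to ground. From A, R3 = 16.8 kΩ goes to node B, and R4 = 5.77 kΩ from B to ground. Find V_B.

The second stage (R3 + R4 = 22.57 kΩ) loads node A in parallel with R2.
Effective lower resistance at A: R2 ‖ 22.57 = 4.046 kΩ.
So V_A = 6.13 × 0.09510 = 0.5830 V.
Stage 2 is unloaded, so V_B = V_A · R4/(R3+R4) = 0.5830 × 5.77/22.57 = 0.1490 V.

V_B ≈ 0.149 V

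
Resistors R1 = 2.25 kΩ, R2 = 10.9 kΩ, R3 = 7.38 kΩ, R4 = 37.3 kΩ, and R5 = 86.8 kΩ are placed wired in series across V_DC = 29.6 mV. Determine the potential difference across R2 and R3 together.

V ≈ 3.74 mV

Series total: ΣR = 2.25 + 10.9 + 7.38 + 37.3 + 86.8 = 144.6 kΩ.
R_{R2..R3} = 10.9 + 7.38 = 18.28 kΩ.
Voltage divider: V = V_DC · (18.28 / 144.6) = 29.6 × 0.1264 = 3.741 mV.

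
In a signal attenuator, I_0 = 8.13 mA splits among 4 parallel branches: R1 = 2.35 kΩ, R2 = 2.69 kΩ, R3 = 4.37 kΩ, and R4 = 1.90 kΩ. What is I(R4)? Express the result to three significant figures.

Total conductance ΣG = 1/2.35 + 1/2.69 + 1/4.37 + 1/1.90 = 1.552 (units of 1/kΩ).
By the current-divider rule, I = I_0 · G_k/ΣG = 8.13 × 0.3390 = 2.756 mA.

I ≈ 2.76 mA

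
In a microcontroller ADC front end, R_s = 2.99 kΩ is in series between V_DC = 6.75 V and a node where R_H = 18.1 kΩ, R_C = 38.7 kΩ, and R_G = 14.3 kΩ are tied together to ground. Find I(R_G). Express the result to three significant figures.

I ≈ 0.325 mA

Combine the parallel branches: R_p = (1/18.1 + 1/38.7 + 1/14.3)⁻¹ = 6.622 kΩ.
Node voltage V_A = V_DC · R_p/(R_s + R_p) = 6.75 × 0.6889 = 4.650 V.
I(R_G) = V_A / R_G = 4.650/14.3 = 0.3252 mA.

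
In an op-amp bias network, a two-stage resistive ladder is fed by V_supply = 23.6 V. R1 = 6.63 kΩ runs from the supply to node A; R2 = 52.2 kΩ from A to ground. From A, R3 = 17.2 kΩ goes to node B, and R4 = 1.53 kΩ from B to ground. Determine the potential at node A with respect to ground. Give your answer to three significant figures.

Looking into the second stage from A: R3 + R4 = 18.73 kΩ appears in parallel with R2.
Effective lower resistance at A: R2 ‖ 18.73 = 13.78 kΩ.
V_A = 23.6 × 13.78/(6.63 + 13.78) = 15.94 V.

V_A ≈ 15.9 V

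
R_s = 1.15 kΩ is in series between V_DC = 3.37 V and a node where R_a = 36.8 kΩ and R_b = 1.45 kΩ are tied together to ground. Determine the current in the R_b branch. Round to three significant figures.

I ≈ 1.27 mA

Parallel bank: R_p = 1/(1/36.8 + 1/1.45) = 1.395 kΩ.
Node voltage V_A = V_DC · R_p/(R_s + R_p) = 3.37 × 0.5481 = 1.847 V.
Branch current I = V_A/R_b = 1.847/1.45 = 1.274 mA.
(Equivalently: I_total = 1.324 mA, then current-divider fraction G_k/ΣG = 0.9621.)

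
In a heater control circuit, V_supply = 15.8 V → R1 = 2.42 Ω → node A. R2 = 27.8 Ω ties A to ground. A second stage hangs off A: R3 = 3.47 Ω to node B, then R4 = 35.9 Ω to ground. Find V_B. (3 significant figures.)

Looking into the second stage from A: R3 + R4 = 39.37 Ω appears in parallel with R2.
R2 ‖ (R3+R4) = 16.29 Ω.
First divider: V_A = V_supply · 16.29/(2.42 + 16.29) = 13.76 V.
Then the unloaded second divider: V_B = V_A × R4/(R3+R4) = 13.76 × 0.9119 = 12.54 V.

V_B ≈ 12.5 V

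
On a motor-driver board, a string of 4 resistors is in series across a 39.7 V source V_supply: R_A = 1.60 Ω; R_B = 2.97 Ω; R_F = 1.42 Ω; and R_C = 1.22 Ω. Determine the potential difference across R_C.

V ≈ 6.72 V

ΣR = 1.60 + 2.97 + 1.42 + 1.22 = 7.210 Ω.
V = V_supply · R/ΣR = 39.7 × 0.1692 = 6.718 V.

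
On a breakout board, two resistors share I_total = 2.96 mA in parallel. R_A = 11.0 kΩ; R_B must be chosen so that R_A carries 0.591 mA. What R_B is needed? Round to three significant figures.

R_B ≈ 2.74 kΩ

Two-branch current divider: I_A = I_total · R_B/(R_A + R_B).
With f = 0.1997, R_B = R_A · f/(1−f) = 11.0 × 0.2495 = 2.744 kΩ.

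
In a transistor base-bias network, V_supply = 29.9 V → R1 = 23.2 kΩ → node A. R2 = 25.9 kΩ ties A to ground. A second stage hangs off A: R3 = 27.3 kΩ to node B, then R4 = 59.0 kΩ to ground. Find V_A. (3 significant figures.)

V_A ≈ 13.8 V

Node A sees R2 in parallel with the series input of stage 2, R3 + R4 = 86.30 kΩ.
Effective lower resistance at A: R2 ‖ 86.30 = 19.92 kΩ.
V_A = 29.9 × 19.92/(23.2 + 19.92) = 13.81 V.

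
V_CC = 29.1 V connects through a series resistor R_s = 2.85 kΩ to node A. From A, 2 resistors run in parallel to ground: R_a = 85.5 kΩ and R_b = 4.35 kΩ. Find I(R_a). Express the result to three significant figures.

I ≈ 0.202 mA

Parallel bank: R_p = 1/(1/85.5 + 1/4.35) = 4.139 kΩ.
V_A = 29.1 × 4.139/6.989 = 17.23 V.
I(R_a) = V_A / R_a = 17.23/85.5 = 0.2016 mA.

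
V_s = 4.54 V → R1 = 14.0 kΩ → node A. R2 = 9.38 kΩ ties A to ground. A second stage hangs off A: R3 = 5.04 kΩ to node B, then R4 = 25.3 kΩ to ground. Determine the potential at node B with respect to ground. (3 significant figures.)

Node A sees R2 in parallel with the series input of stage 2, R3 + R4 = 30.34 kΩ.
R2 ‖ (R3+R4) = 7.165 kΩ.
V_A = 4.54 × 7.165/(14.0 + 7.165) = 1.537 V.
Then the unloaded second divider: V_B = V_A × R4/(R3+R4) = 1.537 × 0.8339 = 1.282 V.

V_B ≈ 1.28 V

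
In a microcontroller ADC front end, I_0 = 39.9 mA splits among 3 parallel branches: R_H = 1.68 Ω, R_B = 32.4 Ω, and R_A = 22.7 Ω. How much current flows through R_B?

Conductances: ΣG = 1/1.68 + 1/32.4 + 1/22.7 = 0.6702 (1/Ω).
By the current-divider rule, I = I_0 · G_k/ΣG = 39.9 × 0.04606 = 1.838 mA.

I ≈ 1.84 mA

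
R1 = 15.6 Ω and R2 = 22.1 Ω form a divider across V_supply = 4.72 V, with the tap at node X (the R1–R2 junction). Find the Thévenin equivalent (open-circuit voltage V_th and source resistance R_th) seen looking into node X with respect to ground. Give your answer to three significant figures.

V_th is the unloaded tap voltage: V_supply · R2/(R1+R2) = 4.72 × 0.5862 = 2.767 V.
Zeroing V_supply shorts the top of R1 to ground, so R_th = R1 ‖ R2 = 9.145 Ω.

V_th ≈ 2.77 V, R_th ≈ 9.14 Ω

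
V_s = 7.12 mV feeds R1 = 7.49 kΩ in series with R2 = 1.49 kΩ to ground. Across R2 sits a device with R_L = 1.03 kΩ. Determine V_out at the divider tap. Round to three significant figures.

V_out ≈ 0.535 mV

The load sits in parallel with R2, giving an effective lower resistance R2' = R2·R_L/(R2+R_L) = 0.6090 kΩ.
Then V_out = V_s · R2'/(R1 + R2') = 7.12 × 0.6090/8.099 = 0.5354 mV.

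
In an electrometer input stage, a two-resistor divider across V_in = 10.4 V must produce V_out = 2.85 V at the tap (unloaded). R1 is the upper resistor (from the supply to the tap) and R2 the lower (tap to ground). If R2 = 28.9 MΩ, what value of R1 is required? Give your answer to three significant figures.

The divider ratio is R2/(R1+R2) = 2.85/10.4 = 0.2740.
So R1 = R2 · (V_in/V_out − 1) = 28.9 × (10.4/2.85 − 1) = 28.9 × 2.649 = 76.56 MΩ.

R1 ≈ 76.6 MΩ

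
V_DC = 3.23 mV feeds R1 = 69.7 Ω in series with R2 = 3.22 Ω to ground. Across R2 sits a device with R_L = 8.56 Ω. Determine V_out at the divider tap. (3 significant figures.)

V_out ≈ 0.105 mV

The load sits in parallel with R2, giving an effective lower resistance R2' = R2·R_L/(R2+R_L) = 2.340 Ω.
Voltage divider with the loaded lower leg: V_out = 3.23 × 2.340/(69.7 + 2.340) = 3.23 × 0.03248 = 0.1049 mV.
(Unloaded it would be 0.143 mV; the load pulls it down.)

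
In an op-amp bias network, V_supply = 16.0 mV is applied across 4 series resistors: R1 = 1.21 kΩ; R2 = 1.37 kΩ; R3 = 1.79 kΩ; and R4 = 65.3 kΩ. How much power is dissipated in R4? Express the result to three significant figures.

P ≈ 3.44 nW

The common current is I = 16.0/69.67 = 0.2297 µA.
V(R4) = I·R = 15.00 mV; P = V·I = 15.00 × 0.2297 = 3.444 nW.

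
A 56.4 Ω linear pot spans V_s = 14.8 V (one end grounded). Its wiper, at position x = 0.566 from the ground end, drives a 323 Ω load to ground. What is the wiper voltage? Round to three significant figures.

The pot divides into 24.48 Ω above the wiper and 31.92 Ω below.
Lower segment in parallel with the load: 31.92 ‖ 323 = 29.05 Ω.
Then V_out = V_s · 29.05/(24.48 + 29.05) = 8.032 V.

V_out ≈ 8.03 V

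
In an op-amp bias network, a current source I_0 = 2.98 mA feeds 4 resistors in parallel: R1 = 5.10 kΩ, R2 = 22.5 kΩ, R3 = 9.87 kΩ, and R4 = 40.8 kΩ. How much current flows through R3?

ΣG = 1/5.10 + 1/22.5 + 1/9.87 + 1/40.8 = 0.3663.
Current divider: I(R3) = I_0 · G_k/ΣG = 2.98 × (0.1013/0.3663) = 2.98 × 0.2766 = 0.8241 mA.

I ≈ 0.824 mA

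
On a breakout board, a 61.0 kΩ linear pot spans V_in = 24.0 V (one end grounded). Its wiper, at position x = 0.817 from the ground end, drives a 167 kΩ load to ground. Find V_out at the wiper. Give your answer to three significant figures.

The pot divides into 11.16 kΩ above the wiper and 49.84 kΩ below.
(x·R_p) ‖ R_L = 38.38 kΩ.
V_out = 24.0 × 38.38/(11.16 + 38.38) = 18.59 V.

V_out ≈ 18.6 V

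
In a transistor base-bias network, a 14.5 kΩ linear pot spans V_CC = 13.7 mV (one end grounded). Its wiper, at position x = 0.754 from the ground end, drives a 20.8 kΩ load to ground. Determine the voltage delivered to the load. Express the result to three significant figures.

Split the track: R_lower = x·R_p = 10.93 kΩ, R_upper = (1−x)·R_p = 3.567 kΩ.
R_L loads the lower segment: effective lower R = 7.166 kΩ.
Then V_out = V_CC · 7.166/(3.567 + 7.166) = 9.147 mV.

V_out ≈ 9.15 mV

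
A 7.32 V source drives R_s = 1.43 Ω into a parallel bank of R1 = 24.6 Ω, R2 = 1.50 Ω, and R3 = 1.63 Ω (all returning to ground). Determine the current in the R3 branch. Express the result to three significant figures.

I ≈ 1.55 A

Equivalent of the parallel group: R_p = 0.7571 Ω.
Node voltage V_A = V_s · R_p/(R_s + R_p) = 7.32 × 0.3462 = 2.534 V.
Branch current I = V_A/R3 = 2.534/1.63 = 1.555 A.
(Check via current divider: I_total = 3.347 A; share G_k/ΣG = 0.4645 → same result.)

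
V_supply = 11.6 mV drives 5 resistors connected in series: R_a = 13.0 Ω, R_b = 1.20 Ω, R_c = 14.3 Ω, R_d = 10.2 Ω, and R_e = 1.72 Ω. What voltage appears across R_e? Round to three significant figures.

V ≈ 0.494 mV

ΣR = 13.0 + 1.20 + 14.3 + 10.2 + 1.72 = 40.42 Ω.
Voltage divider: V = V_supply · (1.720 / 40.42) = 11.6 × 0.04255 = 0.4936 mV.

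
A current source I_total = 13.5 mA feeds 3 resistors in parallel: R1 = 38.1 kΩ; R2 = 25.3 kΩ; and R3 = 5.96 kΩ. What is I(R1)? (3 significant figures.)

I ≈ 1.52 mA

Conductances: ΣG = 1/38.1 + 1/25.3 + 1/5.96 = 0.2336 (1/kΩ).
R1 takes the fraction G_k/ΣG = 0.02625/0.2336 = 0.1124, so I = 13.5 × 0.1124 = 1.517 mA.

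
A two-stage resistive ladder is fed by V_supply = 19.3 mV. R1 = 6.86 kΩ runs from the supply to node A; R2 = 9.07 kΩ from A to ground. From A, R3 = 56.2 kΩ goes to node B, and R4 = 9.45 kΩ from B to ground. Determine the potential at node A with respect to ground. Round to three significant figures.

The second stage (R3 + R4 = 65.65 kΩ) loads node A in parallel with R2.
Effective lower resistance at A: R2 ‖ 65.65 = 7.969 kΩ.
So V_A = 19.3 × 0.5374 = 10.37 mV.

V_A ≈ 10.4 mV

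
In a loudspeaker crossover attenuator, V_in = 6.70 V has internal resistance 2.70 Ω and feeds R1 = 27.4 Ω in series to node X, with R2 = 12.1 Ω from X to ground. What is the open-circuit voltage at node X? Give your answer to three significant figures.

R1' = 2.70 + 27.4 = 30.10 Ω (source resistance + R1).
V_th is the unloaded tap voltage: V_in · R2/(R1'+R2) = 6.70 × 0.2867 = 1.921 V.

V_th ≈ 1.92 V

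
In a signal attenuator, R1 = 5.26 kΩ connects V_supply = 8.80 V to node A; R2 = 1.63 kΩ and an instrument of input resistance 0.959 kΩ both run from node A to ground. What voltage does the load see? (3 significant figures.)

V_out ≈ 0.906 V

R2 ‖ R_L = (1.63 × 0.959)/(1.63 + 0.959) = 0.6038 kΩ.
Then V_out = V_supply · R2'/(R1 + R2') = 8.80 × 0.6038/5.864 = 0.9061 V.
(Unloaded it would be 2.08 V; the load pulls it down.)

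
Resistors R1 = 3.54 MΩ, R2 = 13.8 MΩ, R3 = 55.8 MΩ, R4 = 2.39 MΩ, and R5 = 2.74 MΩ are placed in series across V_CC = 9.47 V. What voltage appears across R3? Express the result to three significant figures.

Total series resistance ΣR = 3.54 + 13.8 + 55.8 + 2.39 + 2.74 = 78.27 MΩ.
V = V_CC · R/ΣR = 9.47 × 0.7129 = 6.751 V.

V ≈ 6.75 V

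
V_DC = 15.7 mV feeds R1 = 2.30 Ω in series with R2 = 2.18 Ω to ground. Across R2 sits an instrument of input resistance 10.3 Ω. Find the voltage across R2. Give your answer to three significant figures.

R2 ‖ R_L = (2.18 × 10.3)/(2.18 + 10.3) = 1.799 Ω.
Then V_out = V_DC · R2'/(R1 + R2') = 15.7 × 1.799/4.099 = 6.891 mV.

V_out ≈ 6.89 mV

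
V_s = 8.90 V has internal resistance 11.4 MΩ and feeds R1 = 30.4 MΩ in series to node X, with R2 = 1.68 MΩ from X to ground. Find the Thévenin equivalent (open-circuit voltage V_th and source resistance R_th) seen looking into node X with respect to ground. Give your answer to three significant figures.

R1' = 11.4 + 30.4 = 41.80 MΩ (source resistance + R1).
With X open, the divider is unloaded: V_th = 8.90 × 1.68/43.48 = 0.3439 V.
With V_s suppressed (replaced by a short), R_th = R1' ‖ R2 = (41.80 × 1.68)/(41.80 + 1.68) = 1.615 MΩ.

V_th ≈ 0.344 V, R_th ≈ 1.62 MΩ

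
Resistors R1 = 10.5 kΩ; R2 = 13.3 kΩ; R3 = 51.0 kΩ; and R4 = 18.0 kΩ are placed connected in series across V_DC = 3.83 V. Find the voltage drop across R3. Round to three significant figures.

Total series resistance ΣR = 10.5 + 13.3 + 51.0 + 18.0 = 92.80 kΩ.
By the voltage-divider rule, V = 3.83 × 51.00/92.80 = 2.105 V.

V ≈ 2.10 V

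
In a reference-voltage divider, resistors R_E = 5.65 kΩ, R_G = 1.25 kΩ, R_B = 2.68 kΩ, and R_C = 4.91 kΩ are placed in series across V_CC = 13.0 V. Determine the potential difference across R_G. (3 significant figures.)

V ≈ 1.12 V

Series total: ΣR = 5.65 + 1.25 + 2.68 + 4.91 = 14.49 kΩ.
By the voltage-divider rule, V = 13.0 × 1.250/14.49 = 1.121 V.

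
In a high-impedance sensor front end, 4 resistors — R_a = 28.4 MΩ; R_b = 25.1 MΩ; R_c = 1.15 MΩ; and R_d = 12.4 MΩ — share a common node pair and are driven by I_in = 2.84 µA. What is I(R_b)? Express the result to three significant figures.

Total conductance ΣG = 1/28.4 + 1/25.1 + 1/1.15 + 1/12.4 = 1.025 (units of 1/MΩ).
By the current-divider rule, I = I_in · G_k/ΣG = 2.84 × 0.03886 = 0.1104 µA.

I ≈ 0.110 µA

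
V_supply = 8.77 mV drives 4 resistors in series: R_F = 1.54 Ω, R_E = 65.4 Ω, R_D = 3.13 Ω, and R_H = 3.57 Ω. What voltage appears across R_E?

ΣR = 1.54 + 65.4 + 3.13 + 3.57 = 73.64 Ω.
Voltage divider: V = V_supply · (65.40 / 73.64) = 8.77 × 0.8881 = 7.789 mV.

V ≈ 7.79 mV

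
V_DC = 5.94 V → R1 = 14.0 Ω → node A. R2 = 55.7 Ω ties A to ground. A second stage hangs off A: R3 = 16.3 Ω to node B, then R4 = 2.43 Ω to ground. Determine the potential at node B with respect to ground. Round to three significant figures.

V_B ≈ 0.386 V

The second stage (R3 + R4 = 18.73 Ω) loads node A in parallel with R2.
R2 ‖ (R3+R4) = 14.02 Ω.
First divider: V_A = V_DC · 14.02/(14.0 + 14.02) = 2.972 V.
V_B = V_A × 0.1297 = 0.3856 V.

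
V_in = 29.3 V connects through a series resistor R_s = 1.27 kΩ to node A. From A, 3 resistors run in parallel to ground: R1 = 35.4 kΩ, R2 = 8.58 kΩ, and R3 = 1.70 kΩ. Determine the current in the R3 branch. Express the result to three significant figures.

I ≈ 8.93 mA

Parallel bank: R_p = 1/(1/35.4 + 1/8.58 + 1/1.70) = 1.364 kΩ.
Node voltage V_A = V_in · R_p/(R_s + R_p) = 29.3 × 0.5179 = 15.17 V.
Branch current I = V_A/R3 = 15.17/1.70 = 8.926 mA.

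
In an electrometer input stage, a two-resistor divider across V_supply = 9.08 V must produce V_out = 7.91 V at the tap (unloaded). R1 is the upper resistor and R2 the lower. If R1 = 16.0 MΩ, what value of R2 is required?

V_out/V_supply = R2/(R1+R2) = 0.8711.
Rearranging, R2 = R1·k/(1−k) = 16.0 × 6.761 = 108.2 MΩ.

R2 ≈ 108 MΩ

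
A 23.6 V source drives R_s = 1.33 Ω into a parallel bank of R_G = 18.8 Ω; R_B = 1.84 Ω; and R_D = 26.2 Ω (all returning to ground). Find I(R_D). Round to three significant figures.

Parallel bank: R_p = 1/(1/18.8 + 1/1.84 + 1/26.2) = 1.575 Ω.
V_A by voltage divider: V_A = 23.6 × 1.575/(1.33 + 1.575) = 12.80 V.
I(R_D) = V_A / R_D = 12.80/26.2 = 0.4884 A.
(Check via current divider: I_total = 8.123 A; share G_k/ΣG = 0.06012 → same result.)

I ≈ 0.488 A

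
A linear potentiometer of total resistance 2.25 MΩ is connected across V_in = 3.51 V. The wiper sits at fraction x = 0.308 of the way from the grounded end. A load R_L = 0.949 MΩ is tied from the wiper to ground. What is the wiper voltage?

The pot divides into 1.557 MΩ above the wiper and 0.6930 MΩ below.
(x·R_p) ‖ R_L = 0.4005 MΩ.
Then V_out = V_in · 0.4005/(1.557 + 0.4005) = 0.7182 V.

V_out ≈ 0.718 V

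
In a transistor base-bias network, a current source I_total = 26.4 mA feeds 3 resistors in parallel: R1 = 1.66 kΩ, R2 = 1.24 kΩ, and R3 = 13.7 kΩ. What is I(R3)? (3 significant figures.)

I ≈ 1.30 mA

ΣG = 1/1.66 + 1/1.24 + 1/13.7 = 1.482.
R3 takes the fraction G_k/ΣG = 0.07299/1.482 = 0.04926, so I = 26.4 × 0.04926 = 1.300 mA.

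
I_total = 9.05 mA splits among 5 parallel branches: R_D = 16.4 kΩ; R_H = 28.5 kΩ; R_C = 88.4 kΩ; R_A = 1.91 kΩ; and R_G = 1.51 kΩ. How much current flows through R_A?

Conductances: ΣG = 1/16.4 + 1/28.5 + 1/88.4 + 1/1.91 + 1/1.51 = 1.293 (1/kΩ).
By the current-divider rule, I = I_total · G_k/ΣG = 9.05 × 0.4049 = 3.664 mA.

I ≈ 3.66 mA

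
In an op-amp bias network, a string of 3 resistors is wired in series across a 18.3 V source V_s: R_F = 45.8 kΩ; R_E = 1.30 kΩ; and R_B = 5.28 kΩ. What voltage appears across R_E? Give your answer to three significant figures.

Series total: ΣR = 45.8 + 1.30 + 5.28 = 52.38 kΩ.
V = V_s · R/ΣR = 18.3 × 0.02482 = 0.4542 V.

V ≈ 0.454 V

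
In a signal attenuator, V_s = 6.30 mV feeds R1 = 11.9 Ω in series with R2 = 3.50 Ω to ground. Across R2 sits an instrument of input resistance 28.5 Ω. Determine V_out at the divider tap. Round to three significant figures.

The load sits in parallel with R2, giving an effective lower resistance R2' = R2·R_L/(R2+R_L) = 3.117 Ω.
Voltage divider with the loaded lower leg: V_out = 6.30 × 3.117/(11.9 + 3.117) = 6.30 × 0.2076 = 1.308 mV.
(Unloaded it would be 1.43 mV; the load pulls it down.)

V_out ≈ 1.31 mV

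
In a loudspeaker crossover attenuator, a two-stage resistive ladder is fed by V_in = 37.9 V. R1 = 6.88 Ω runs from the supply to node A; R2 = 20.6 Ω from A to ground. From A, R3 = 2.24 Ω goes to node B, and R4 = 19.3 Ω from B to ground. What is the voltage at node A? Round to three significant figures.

Looking into the second stage from A: R3 + R4 = 21.54 Ω appears in parallel with R2.
Effective lower resistance at A: R2 ‖ 21.54 = 10.53 Ω.
So V_A = 37.9 × 0.6048 = 22.92 V.

V_A ≈ 22.9 V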